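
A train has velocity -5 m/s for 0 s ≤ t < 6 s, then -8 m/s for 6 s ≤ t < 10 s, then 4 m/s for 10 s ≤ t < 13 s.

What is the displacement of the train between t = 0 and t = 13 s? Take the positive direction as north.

Net displacement equals the area under the velocity-time graph (areas below the axis count negative).
0–6 s: -5 × 6 = -30 m
6–10 s: -8 × 4 = -32 m
10–13 s: 4 × 3 = 12 m
Net displacement = -50 m

-50 m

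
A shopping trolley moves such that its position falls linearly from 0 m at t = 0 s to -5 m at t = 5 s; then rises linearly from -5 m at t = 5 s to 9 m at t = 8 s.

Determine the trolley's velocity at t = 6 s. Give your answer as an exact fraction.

Velocity is the slope of the x-t graph on 5–8 s: (9 − -5)/(8 − 5) = 14/3 m/s.

14/3 m/s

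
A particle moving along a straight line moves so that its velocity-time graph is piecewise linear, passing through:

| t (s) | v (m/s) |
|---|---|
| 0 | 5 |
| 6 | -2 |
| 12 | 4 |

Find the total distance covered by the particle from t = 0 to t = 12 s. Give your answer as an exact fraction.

Distance (not displacement) is the total path length: add the absolute areas under v-t.
0–6 s: v = 0 at t = 30/7 s; triangle areas 75/7 + 12/7 = 87/7 m
6–12 s: v = 0 at t = 8 s; triangle areas 2 + 8 = 10 m
Total distance = 157/7 m

157/7 m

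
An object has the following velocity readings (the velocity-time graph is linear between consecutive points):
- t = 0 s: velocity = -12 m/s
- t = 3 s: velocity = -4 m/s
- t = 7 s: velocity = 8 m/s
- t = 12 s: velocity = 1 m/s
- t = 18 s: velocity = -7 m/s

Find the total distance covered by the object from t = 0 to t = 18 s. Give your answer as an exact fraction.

943/12 m

Distance (not displacement) is the total path length: add the absolute areas under v-t.
0–3 s: |½(-12 + -4)(3)| = 24 m
3–7 s: v = 0 at t = 13/3 s; triangle areas 8/3 + 32/3 = 40/3 m
7–12 s: |½(8 + 1)(5)| = 22.5 m
12–18 s: v = 0 at t = 12.75 s; triangle areas 0.375 + 18.375 = 18.75 m
Total distance = 943/12 m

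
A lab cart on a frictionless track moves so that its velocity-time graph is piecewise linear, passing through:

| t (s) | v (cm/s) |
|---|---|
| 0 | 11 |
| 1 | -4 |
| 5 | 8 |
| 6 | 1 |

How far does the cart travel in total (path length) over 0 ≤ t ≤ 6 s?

Distance (not displacement) is the total path length: add the absolute areas under v-t.
0–1 s: v = 0 at t = 11/15 s; triangle areas 121/30 + 8/15 = 137/30 cm
1–5 s: v = 0 at t = 7/3 s; triangle areas 8/3 + 32/3 = 40/3 cm
5–6 s: |½(8 + 1)(1)| = 4.5 cm
Total distance = 22.4 cm

22.4 cm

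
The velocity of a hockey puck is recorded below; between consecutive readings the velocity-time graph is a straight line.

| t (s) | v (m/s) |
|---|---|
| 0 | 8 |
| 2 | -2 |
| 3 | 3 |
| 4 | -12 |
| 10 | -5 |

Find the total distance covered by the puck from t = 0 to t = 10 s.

Distance (not displacement) is the total path length: add the absolute areas under v-t.
0–2 s: v = 0 at t = 1.6 s; triangle areas 6.4 + 0.4 = 6.8 m
2–3 s: v = 0 at t = 2.4 s; triangle areas 0.4 + 0.9 = 1.3 m
3–4 s: v = 0 at t = 3.2 s; triangle areas 0.3 + 4.8 = 5.1 m
4–10 s: |½(-12 + -5)(6)| = 51 m
Total distance = 64.2 m

64.2 m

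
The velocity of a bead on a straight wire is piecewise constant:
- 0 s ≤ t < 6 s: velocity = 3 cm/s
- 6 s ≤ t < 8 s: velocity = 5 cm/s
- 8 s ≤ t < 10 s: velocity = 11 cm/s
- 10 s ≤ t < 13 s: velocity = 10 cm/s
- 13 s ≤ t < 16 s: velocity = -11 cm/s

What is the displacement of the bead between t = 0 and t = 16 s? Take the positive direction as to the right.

Displacement is the signed area under the v-t curve.
0–6 s: 3 × 6 = 18 cm
6–8 s: 5 × 2 = 10 cm
8–10 s: 11 × 2 = 22 cm
10–13 s: 10 × 3 = 30 cm
13–16 s: -11 × 3 = -33 cm
Net displacement = 47 cm

47 cm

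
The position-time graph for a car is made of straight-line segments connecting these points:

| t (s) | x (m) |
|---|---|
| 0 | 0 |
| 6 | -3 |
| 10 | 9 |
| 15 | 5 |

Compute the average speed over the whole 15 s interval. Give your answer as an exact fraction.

19/15 m/s

Average speed = (total path length)/(elapsed time); on a piecewise-linear x-t graph the path length is Σ|Δx|.
0–6 s: |Δx| = |-3 − 0| = 3 m
6–10 s: |Δx| = |9 − -3| = 12 m
10–15 s: |Δx| = |5 − 9| = 4 m
Total path = 19 m; average speed = 19/15 = 19/15 m/s.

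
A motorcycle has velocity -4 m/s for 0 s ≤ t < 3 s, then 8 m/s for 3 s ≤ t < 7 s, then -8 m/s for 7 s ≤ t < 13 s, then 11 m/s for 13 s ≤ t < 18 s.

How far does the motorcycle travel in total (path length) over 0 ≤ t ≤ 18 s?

Distance (not displacement) is the total path length: add the absolute areas under v-t.
0–3 s: |-4| × 3 = 12 m
3–7 s: |8| × 4 = 32 m
7–13 s: |-8| × 6 = 48 m
13–18 s: |11| × 5 = 55 m
Total distance = 147 m

147 m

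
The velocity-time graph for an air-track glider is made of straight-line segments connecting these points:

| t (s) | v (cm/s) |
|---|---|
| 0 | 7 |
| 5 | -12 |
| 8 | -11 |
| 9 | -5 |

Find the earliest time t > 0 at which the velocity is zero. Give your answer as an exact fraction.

v changes sign on 0–5 s (from 7 to -12); the graph is linear there, so v = 0 at t = 0 + (-7)·(5 − 0)/(-12 − 7) = 35/19 s.

t = 35/19 s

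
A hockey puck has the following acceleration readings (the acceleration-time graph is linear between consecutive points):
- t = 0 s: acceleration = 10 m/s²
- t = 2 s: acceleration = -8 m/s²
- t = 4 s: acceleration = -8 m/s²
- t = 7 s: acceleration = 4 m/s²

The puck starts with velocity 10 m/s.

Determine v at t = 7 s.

-10 m/s

Δv equals the area under the a-t graph; then v = v₀ + Δv.
0–2 s: ½(10 + -8)(2) = 2 m/s
2–4 s: -8 × 2 = -16 m/s
4–7 s: ½(-8 + 4)(3) = -6 m/s
Δv = -20 m/s, so v(7) = 10 + (-20) = -10 m/s.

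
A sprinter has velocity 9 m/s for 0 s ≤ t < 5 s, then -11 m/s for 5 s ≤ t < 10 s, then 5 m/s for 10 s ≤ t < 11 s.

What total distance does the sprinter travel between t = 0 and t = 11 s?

105 m

Total distance travelled is ∫|v| dt — sum the magnitudes of each area piece.
0–5 s: |9| × 5 = 45 m
5–10 s: |-11| × 5 = 55 m
10–11 s: |5| × 1 = 5 m
Total distance = 105 m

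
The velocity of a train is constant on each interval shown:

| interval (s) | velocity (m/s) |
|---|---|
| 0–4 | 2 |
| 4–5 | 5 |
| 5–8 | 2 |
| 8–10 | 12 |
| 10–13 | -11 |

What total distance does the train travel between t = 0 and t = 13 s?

Distance (not displacement) is the total path length: add the absolute areas under v-t.
0–4 s: |2| × 4 = 8 m
4–5 s: |5| × 1 = 5 m
5–8 s: |2| × 3 = 6 m
8–10 s: |12| × 2 = 24 m
10–13 s: |-11| × 3 = 33 m
Total distance = 76 m

76 m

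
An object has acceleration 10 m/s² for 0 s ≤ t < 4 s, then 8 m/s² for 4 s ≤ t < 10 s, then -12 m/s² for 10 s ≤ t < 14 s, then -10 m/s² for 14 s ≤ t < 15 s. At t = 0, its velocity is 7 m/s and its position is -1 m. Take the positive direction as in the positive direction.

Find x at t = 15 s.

859 m

On each constant-a segment, Δv = aΔt and Δx = v₀Δt + ½aΔt²; chain segment to segment.
0–4 s: v starts 7 m/s; Δx = 7·4 + ½·10·4² = 108 m; v ends 47 m/s.
4–10 s: v starts 47 m/s; Δx = 47·6 + ½·8·6² = 426 m; v ends 95 m/s.
10–14 s: v starts 95 m/s; Δx = 95·4 + ½·-12·4² = 284 m; v ends 47 m/s.
14–15 s: v starts 47 m/s; Δx = 47·1 + ½·-10·1² = 42 m; v ends 37 m/s.
x(15) = -1 + Σ Δx = 859 m.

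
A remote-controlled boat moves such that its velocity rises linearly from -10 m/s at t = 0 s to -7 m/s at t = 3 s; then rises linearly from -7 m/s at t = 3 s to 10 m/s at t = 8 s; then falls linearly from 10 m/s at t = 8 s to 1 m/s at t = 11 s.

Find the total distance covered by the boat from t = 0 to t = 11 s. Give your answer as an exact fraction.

2173/34 m

Distance (not displacement) is the total path length: add the absolute areas under v-t.
0–3 s: |½(-10 + -7)(3)| = 25.5 m
3–8 s: v = 0 at t = 86/17 s; triangle areas 245/34 + 250/17 = 745/34 m
8–11 s: |½(10 + 1)(3)| = 16.5 m
Total distance = 2173/34 m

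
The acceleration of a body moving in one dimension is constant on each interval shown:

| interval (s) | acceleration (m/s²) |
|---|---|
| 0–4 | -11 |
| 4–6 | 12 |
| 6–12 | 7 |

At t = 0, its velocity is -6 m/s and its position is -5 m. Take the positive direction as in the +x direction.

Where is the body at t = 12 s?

On each constant-a segment, Δv = aΔt and Δx = v₀Δt + ½aΔt²; chain segment to segment.
0–4 s: v starts -6 m/s; Δx = -6·4 + ½·-11·4² = -112 m; v ends -50 m/s.
4–6 s: v starts -50 m/s; Δx = -50·2 + ½·12·2² = -76 m; v ends -26 m/s.
6–12 s: v starts -26 m/s; Δx = -26·6 + ½·7·6² = -30 m; v ends 16 m/s.
x(12) = -5 + Σ Δx = -223 m.

-223 m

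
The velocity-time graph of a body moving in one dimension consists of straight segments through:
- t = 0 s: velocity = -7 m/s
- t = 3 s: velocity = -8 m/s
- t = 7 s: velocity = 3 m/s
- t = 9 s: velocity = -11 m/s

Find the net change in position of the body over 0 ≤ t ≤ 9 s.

Displacement is the signed area under the v-t curve.
0–3 s: ½(-7 + -8)(3) = -22.5 m
3–7 s: ½(-8 + 3)(4) = -10 m
7–9 s: ½(3 + -11)(2) = -8 m
Net displacement = -40.5 m

-40.5 m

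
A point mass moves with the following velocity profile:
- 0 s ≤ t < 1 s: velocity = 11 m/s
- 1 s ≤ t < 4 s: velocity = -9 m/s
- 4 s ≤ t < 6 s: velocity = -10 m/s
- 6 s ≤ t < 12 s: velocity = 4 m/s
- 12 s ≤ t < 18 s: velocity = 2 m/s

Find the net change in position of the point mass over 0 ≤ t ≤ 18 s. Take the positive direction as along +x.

Displacement is the signed area under the v-t curve.
0–1 s: 11 × 1 = 11 m
1–4 s: -9 × 3 = -27 m
4–6 s: -10 × 2 = -20 m
6–12 s: 4 × 6 = 24 m
12–18 s: 2 × 6 = 12 m
Net displacement = 0 m

0 m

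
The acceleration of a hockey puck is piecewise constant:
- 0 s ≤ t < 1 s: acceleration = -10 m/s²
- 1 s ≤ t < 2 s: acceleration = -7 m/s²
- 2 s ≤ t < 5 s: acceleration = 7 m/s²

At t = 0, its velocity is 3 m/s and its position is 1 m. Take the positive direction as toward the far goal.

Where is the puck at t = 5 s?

-22 m

On each constant-a segment, Δv = aΔt and Δx = v₀Δt + ½aΔt²; chain segment to segment.
0–1 s: v starts 3 m/s; Δx = 3·1 + ½·-10·1² = -2 m; v ends -7 m/s.
1–2 s: v starts -7 m/s; Δx = -7·1 + ½·-7·1² = -10.5 m; v ends -14 m/s.
2–5 s: v starts -14 m/s; Δx = -14·3 + ½·7·3² = -10.5 m; v ends 7 m/s.
x(5) = 1 + Σ Δx = -22 m.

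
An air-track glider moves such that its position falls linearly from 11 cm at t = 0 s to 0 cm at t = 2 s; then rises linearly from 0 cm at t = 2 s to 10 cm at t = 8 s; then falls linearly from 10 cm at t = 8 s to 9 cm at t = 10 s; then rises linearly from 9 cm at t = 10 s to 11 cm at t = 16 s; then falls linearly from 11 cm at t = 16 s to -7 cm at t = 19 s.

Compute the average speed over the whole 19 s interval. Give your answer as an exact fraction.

Average speed = (total path length)/(elapsed time); on a piecewise-linear x-t graph the path length is Σ|Δx|.
0–2 s: |Δx| = |0 − 11| = 11 cm
2–8 s: |Δx| = |10 − 0| = 10 cm
8–10 s: |Δx| = |9 − 10| = 1 cm
10–16 s: |Δx| = |11 − 9| = 2 cm
16–19 s: |Δx| = |-7 − 11| = 18 cm
Total path = 42 cm; average speed = 42/19 = 42/19 cm/s.

42/19 cm/s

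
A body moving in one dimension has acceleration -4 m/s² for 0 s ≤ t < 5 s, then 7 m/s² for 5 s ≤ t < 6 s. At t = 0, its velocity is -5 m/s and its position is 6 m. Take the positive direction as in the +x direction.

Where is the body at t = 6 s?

-90.5 m

On each constant-a segment, Δv = aΔt and Δx = v₀Δt + ½aΔt²; chain segment to segment.
0–5 s: v starts -5 m/s; Δx = -5·5 + ½·-4·5² = -75 m; v ends -25 m/s.
5–6 s: v starts -25 m/s; Δx = -25·1 + ½·7·1² = -21.5 m; v ends -18 m/s.
x(6) = 6 + Σ Δx = -90.5 m.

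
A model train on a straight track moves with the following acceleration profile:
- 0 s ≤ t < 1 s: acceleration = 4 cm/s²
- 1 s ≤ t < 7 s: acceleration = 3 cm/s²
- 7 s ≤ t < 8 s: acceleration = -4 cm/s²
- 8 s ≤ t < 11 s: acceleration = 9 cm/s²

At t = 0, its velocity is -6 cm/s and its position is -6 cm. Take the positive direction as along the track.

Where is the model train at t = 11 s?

122.5 cm

On each constant-a segment, Δv = aΔt and Δx = v₀Δt + ½aΔt²; chain segment to segment.
0–1 s: v starts -6 cm/s; Δx = -6·1 + ½·4·1² = -4 cm; v ends -2 cm/s.
1–7 s: v starts -2 cm/s; Δx = -2·6 + ½·3·6² = 42 cm; v ends 16 cm/s.
7–8 s: v starts 16 cm/s; Δx = 16·1 + ½·-4·1² = 14 cm; v ends 12 cm/s.
8–11 s: v starts 12 cm/s; Δx = 12·3 + ½·9·3² = 76.5 cm; v ends 39 cm/s.
x(11) = -6 + Σ Δx = 122.5 cm.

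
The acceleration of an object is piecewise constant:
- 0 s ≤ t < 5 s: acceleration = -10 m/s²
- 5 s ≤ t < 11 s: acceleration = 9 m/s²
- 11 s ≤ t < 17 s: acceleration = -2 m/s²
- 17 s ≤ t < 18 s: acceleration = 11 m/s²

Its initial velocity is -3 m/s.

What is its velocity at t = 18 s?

Δv equals the area under the a-t graph; then v = v₀ + Δv.
0–5 s: -10 × 5 = -50 m/s
5–11 s: 9 × 6 = 54 m/s
11–17 s: -2 × 6 = -12 m/s
17–18 s: 11 × 1 = 11 m/s
Δv = 3 m/s, so v(18) = -3 + (3) = 0 m/s.

0 m/s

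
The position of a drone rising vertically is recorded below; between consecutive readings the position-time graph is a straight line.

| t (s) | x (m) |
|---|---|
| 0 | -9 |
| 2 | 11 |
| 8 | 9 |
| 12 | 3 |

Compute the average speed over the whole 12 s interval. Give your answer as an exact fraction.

7/3 m/s

Average speed = (total path length)/(elapsed time); on a piecewise-linear x-t graph the path length is Σ|Δx|.
0–2 s: |Δx| = |11 − -9| = 20 m
2–8 s: |Δx| = |9 − 11| = 2 m
8–12 s: |Δx| = |3 − 9| = 6 m
Total path = 28 m; average speed = 28/12 = 7/3 m/s.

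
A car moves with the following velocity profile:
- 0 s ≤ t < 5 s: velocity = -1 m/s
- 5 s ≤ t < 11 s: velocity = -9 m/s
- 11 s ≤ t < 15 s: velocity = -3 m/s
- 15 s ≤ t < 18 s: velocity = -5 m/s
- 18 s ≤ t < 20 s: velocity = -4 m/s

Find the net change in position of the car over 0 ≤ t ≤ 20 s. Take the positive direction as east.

-94 m

Displacement is the signed area under the v-t curve.
0–5 s: -1 × 5 = -5 m
5–11 s: -9 × 6 = -54 m
11–15 s: -3 × 4 = -12 m
15–18 s: -5 × 3 = -15 m
18–20 s: -4 × 2 = -8 m
Net displacement = -94 m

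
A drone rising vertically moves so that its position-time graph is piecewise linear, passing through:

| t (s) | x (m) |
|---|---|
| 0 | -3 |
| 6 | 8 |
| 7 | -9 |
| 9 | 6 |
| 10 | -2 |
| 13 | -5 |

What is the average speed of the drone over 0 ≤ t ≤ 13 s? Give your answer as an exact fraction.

Average speed = (total path length)/(elapsed time); on a piecewise-linear x-t graph the path length is Σ|Δx|.
0–6 s: |Δx| = |8 − -3| = 11 m
6–7 s: |Δx| = |-9 − 8| = 17 m
7–9 s: |Δx| = |6 − -9| = 15 m
9–10 s: |Δx| = |-2 − 6| = 8 m
10–13 s: |Δx| = |-5 − -2| = 3 m
Total path = 54 m; average speed = 54/13 = 54/13 m/s.

54/13 m/s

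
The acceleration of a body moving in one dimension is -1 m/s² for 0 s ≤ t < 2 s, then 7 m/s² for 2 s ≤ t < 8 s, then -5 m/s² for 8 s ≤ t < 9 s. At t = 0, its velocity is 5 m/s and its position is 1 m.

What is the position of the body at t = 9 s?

195.5 m

On each constant-a segment, Δv = aΔt and Δx = v₀Δt + ½aΔt²; chain segment to segment.
0–2 s: v starts 5 m/s; Δx = 5·2 + ½·-1·2² = 8 m; v ends 3 m/s.
2–8 s: v starts 3 m/s; Δx = 3·6 + ½·7·6² = 144 m; v ends 45 m/s.
8–9 s: v starts 45 m/s; Δx = 45·1 + ½·-5·1² = 42.5 m; v ends 40 m/s.
x(9) = 1 + Σ Δx = 195.5 m.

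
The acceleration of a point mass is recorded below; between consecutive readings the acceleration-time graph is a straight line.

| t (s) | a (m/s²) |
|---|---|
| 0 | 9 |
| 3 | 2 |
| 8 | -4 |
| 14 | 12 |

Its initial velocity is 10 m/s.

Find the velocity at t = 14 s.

45.5 m/s

Δv equals the area under the a-t graph; then v = v₀ + Δv.
0–3 s: ½(9 + 2)(3) = 16.5 m/s
3–8 s: ½(2 + -4)(5) = -5 m/s
8–14 s: ½(-4 + 12)(6) = 24 m/s
Δv = 35.5 m/s, so v(14) = 10 + (35.5) = 45.5 m/s.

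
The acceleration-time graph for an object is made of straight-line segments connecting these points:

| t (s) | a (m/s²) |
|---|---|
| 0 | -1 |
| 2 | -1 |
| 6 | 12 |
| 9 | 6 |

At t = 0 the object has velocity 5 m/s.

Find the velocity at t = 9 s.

52 m/s

Δv equals the area under the a-t graph; then v = v₀ + Δv.
0–2 s: -1 × 2 = -2 m/s
2–6 s: ½(-1 + 12)(4) = 22 m/s
6–9 s: ½(12 + 6)(3) = 27 m/s
Δv = 47 m/s, so v(9) = 5 + (47) = 52 m/s.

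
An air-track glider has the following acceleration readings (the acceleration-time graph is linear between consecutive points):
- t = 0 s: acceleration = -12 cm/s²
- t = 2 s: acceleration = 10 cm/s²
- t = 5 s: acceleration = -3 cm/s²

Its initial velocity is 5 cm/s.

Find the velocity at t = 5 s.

13.5 cm/s

Δv equals the area under the a-t graph; then v = v₀ + Δv.
0–2 s: ½(-12 + 10)(2) = -2 cm/s
2–5 s: ½(10 + -3)(3) = 10.5 cm/s
Δv = 8.5 cm/s, so v(5) = 5 + (8.5) = 13.5 cm/s.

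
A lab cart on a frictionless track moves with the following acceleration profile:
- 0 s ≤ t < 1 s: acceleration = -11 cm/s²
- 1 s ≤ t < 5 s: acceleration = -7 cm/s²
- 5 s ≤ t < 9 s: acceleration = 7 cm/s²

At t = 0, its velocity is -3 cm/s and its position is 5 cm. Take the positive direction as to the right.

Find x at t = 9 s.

-227.5 cm

On each constant-a segment, Δv = aΔt and Δx = v₀Δt + ½aΔt²; chain segment to segment.
0–1 s: v starts -3 cm/s; Δx = -3·1 + ½·-11·1² = -8.5 cm; v ends -14 cm/s.
1–5 s: v starts -14 cm/s; Δx = -14·4 + ½·-7·4² = -112 cm; v ends -42 cm/s.
5–9 s: v starts -42 cm/s; Δx = -42·4 + ½·7·4² = -112 cm; v ends -14 cm/s.
x(9) = 5 + Σ Δx = -227.5 cm.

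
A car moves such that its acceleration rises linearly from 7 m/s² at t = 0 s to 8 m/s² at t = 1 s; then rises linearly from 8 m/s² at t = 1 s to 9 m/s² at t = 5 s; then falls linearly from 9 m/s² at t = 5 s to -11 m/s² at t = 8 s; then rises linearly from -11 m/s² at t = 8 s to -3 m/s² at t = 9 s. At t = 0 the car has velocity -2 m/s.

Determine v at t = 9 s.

29.5 m/s

Δv equals the area under the a-t graph; then v = v₀ + Δv.
0–1 s: ½(7 + 8)(1) = 7.5 m/s
1–5 s: ½(8 + 9)(4) = 34 m/s
5–8 s: ½(9 + -11)(3) = -3 m/s
8–9 s: ½(-11 + -3)(1) = -7 m/s
Δv = 31.5 m/s, so v(9) = -2 + (31.5) = 29.5 m/s.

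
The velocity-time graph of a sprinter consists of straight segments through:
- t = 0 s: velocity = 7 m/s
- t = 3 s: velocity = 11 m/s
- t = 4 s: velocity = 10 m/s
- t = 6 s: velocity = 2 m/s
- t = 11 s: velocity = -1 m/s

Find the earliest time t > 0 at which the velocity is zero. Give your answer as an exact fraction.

t = 28/3 s

v changes sign on 6–11 s (from 2 to -1); the graph is linear there, so v = 0 at t = 6 + (-2)·(11 − 6)/(-1 − 2) = 28/3 s.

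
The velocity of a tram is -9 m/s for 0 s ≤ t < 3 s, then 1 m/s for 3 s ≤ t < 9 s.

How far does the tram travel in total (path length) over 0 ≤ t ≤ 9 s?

33 m

Total distance travelled is ∫|v| dt — sum the magnitudes of each area piece.
0–3 s: |-9| × 3 = 27 m
3–9 s: |1| × 6 = 6 m
Total distance = 33 m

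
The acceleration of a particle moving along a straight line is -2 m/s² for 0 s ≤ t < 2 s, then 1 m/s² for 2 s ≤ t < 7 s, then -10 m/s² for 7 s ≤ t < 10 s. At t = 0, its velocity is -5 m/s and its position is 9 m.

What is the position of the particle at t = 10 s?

-94.5 m

On each constant-a segment, Δv = aΔt and Δx = v₀Δt + ½aΔt²; chain segment to segment.
0–2 s: v starts -5 m/s; Δx = -5·2 + ½·-2·2² = -14 m; v ends -9 m/s.
2–7 s: v starts -9 m/s; Δx = -9·5 + ½·1·5² = -32.5 m; v ends -4 m/s.
7–10 s: v starts -4 m/s; Δx = -4·3 + ½·-10·3² = -57 m; v ends -34 m/s.
x(10) = 9 + Σ Δx = -94.5 m.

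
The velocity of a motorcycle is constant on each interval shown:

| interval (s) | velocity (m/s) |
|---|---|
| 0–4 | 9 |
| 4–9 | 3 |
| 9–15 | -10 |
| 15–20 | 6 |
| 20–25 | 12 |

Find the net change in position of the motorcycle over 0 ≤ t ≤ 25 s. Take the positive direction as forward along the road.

81 m

Net displacement equals the area under the velocity-time graph (areas below the axis count negative).
0–4 s: 9 × 4 = 36 m
4–9 s: 3 × 5 = 15 m
9–15 s: -10 × 6 = -60 m
15–20 s: 6 × 5 = 30 m
20–25 s: 12 × 5 = 60 m
Net displacement = 81 m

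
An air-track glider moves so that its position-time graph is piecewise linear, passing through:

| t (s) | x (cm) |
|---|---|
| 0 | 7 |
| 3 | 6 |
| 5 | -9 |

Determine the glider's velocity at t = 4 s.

-7.5 cm/s

Velocity is the slope of the x-t graph on 3–5 s: (-9 − 6)/(5 − 3) = -7.5 cm/s.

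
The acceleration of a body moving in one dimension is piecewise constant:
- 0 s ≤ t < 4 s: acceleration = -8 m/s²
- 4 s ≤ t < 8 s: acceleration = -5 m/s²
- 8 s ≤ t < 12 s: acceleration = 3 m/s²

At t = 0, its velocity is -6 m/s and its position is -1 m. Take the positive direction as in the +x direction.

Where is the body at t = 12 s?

On each constant-a segment, Δv = aΔt and Δx = v₀Δt + ½aΔt²; chain segment to segment.
0–4 s: v starts -6 m/s; Δx = -6·4 + ½·-8·4² = -88 m; v ends -38 m/s.
4–8 s: v starts -38 m/s; Δx = -38·4 + ½·-5·4² = -192 m; v ends -58 m/s.
8–12 s: v starts -58 m/s; Δx = -58·4 + ½·3·4² = -208 m; v ends -46 m/s.
x(12) = -1 + Σ Δx = -489 m.

-489 m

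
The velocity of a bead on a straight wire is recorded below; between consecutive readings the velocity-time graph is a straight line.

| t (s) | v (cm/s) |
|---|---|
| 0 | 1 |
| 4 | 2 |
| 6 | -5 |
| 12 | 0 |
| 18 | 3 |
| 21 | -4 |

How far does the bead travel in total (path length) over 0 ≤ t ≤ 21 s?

Distance (not displacement) is the total path length: add the absolute areas under v-t.
0–4 s: |½(1 + 2)(4)| = 6 cm
4–6 s: v = 0 at t = 32/7 s; triangle areas 4/7 + 25/7 = 29/7 cm
6–12 s: |½(-5 + 0)(6)| = 15 cm
12–18 s: |½(0 + 3)(6)| = 9 cm
18–21 s: v = 0 at t = 135/7 s; triangle areas 27/14 + 24/7 = 75/14 cm
Total distance = 39.5 cm

39.5 cm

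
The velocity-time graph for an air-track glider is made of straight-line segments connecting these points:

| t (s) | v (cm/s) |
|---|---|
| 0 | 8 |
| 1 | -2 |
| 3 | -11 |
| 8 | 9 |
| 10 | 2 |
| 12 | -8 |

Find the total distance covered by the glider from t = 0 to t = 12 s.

Distance (not displacement) is the total path length: add the absolute areas under v-t.
0–1 s: v = 0 at t = 0.8 s; triangle areas 3.2 + 0.2 = 3.4 cm
1–3 s: |½(-2 + -11)(2)| = 13 cm
3–8 s: v = 0 at t = 5.75 s; triangle areas 15.125 + 10.125 = 25.25 cm
8–10 s: |½(9 + 2)(2)| = 11 cm
10–12 s: v = 0 at t = 10.4 s; triangle areas 0.4 + 6.4 = 6.8 cm
Total distance = 59.45 cm

59.45 cm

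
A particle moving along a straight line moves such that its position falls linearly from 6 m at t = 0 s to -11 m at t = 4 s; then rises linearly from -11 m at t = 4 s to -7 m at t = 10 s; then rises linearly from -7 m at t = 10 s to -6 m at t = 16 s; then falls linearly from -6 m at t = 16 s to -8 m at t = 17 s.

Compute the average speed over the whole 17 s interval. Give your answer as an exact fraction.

Average speed = (total path length)/(elapsed time); on a piecewise-linear x-t graph the path length is Σ|Δx|.
0–4 s: |Δx| = |-11 − 6| = 17 m
4–10 s: |Δx| = |-7 − -11| = 4 m
10–16 s: |Δx| = |-6 − -7| = 1 m
16–17 s: |Δx| = |-8 − -6| = 2 m
Total path = 24 m; average speed = 24/17 = 24/17 m/s.

24/17 m/s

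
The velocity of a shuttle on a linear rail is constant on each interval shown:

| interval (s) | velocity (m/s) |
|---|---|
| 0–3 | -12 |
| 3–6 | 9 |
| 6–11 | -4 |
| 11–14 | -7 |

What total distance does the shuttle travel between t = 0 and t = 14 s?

104 m

Distance (not displacement) is the total path length: add the absolute areas under v-t.
0–3 s: |-12| × 3 = 36 m
3–6 s: |9| × 3 = 27 m
6–11 s: |-4| × 5 = 20 m
11–14 s: |-7| × 3 = 21 m
Total distance = 104 m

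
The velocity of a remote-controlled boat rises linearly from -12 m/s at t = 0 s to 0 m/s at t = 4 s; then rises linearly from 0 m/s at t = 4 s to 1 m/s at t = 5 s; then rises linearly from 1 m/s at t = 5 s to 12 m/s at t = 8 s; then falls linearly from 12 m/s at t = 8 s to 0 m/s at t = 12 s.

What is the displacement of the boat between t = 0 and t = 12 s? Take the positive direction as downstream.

Net displacement equals the area under the velocity-time graph (areas below the axis count negative).
0–4 s: ½(-12 + 0)(4) = -24 m
4–5 s: ½(0 + 1)(1) = 0.5 m
5–8 s: ½(1 + 12)(3) = 19.5 m
8–12 s: ½(12 + 0)(4) = 24 m
Net displacement = 20 m

20 m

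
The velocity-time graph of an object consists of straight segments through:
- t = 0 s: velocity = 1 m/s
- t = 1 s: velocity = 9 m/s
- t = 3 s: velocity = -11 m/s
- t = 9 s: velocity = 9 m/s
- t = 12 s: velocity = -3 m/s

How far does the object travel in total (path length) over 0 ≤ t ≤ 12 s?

Distance (not displacement) is the total path length: add the absolute areas under v-t.
0–1 s: |½(1 + 9)(1)| = 5 m
1–3 s: v = 0 at t = 1.9 s; triangle areas 4.05 + 6.05 = 10.1 m
3–9 s: v = 0 at t = 6.3 s; triangle areas 18.15 + 12.15 = 30.3 m
9–12 s: v = 0 at t = 11.25 s; triangle areas 10.125 + 1.125 = 11.25 m
Total distance = 56.65 m

56.65 m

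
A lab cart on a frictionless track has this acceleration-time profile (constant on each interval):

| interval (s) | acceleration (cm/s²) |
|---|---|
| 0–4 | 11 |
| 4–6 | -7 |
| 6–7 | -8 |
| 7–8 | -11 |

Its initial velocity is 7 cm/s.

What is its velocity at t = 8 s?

Δv equals the area under the a-t graph; then v = v₀ + Δv.
0–4 s: 11 × 4 = 44 cm/s
4–6 s: -7 × 2 = -14 cm/s
6–7 s: -8 × 1 = -8 cm/s
7–8 s: -11 × 1 = -11 cm/s
Δv = 11 cm/s, so v(8) = 7 + (11) = 18 cm/s.

18 cm/s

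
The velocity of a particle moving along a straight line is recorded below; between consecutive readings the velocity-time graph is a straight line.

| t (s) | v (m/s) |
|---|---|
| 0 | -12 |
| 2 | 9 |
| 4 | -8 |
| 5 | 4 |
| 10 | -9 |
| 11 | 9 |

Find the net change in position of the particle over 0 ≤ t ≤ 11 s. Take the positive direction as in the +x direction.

Displacement is the signed area under the v-t curve.
0–2 s: ½(-12 + 9)(2) = -3 m
2–4 s: ½(9 + -8)(2) = 1 m
4–5 s: ½(-8 + 4)(1) = -2 m
5–10 s: ½(4 + -9)(5) = -12.5 m
10–11 s: ½(-9 + 9)(1) = 0 m
Net displacement = -16.5 m

-16.5 m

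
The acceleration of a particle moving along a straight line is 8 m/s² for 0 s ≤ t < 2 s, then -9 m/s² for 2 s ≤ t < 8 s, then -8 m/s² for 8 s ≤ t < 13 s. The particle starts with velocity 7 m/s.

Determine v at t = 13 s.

Δv equals the area under the a-t graph; then v = v₀ + Δv.
0–2 s: 8 × 2 = 16 m/s
2–8 s: -9 × 6 = -54 m/s
8–13 s: -8 × 5 = -40 m/s
Δv = -78 m/s, so v(13) = 7 + (-78) = -71 m/s.

-71 m/s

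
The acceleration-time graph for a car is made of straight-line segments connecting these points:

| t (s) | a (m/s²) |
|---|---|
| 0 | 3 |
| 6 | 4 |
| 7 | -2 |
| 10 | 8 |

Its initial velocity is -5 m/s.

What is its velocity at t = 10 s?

26 m/s

Δv equals the area under the a-t graph; then v = v₀ + Δv.
0–6 s: ½(3 + 4)(6) = 21 m/s
6–7 s: ½(4 + -2)(1) = 1 m/s
7–10 s: ½(-2 + 8)(3) = 9 m/s
Δv = 31 m/s, so v(10) = -5 + (31) = 26 m/s.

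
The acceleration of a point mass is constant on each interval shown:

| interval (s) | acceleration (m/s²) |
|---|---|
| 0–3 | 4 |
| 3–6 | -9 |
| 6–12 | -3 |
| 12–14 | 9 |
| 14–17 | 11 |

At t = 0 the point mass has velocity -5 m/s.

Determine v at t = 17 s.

Δv equals the area under the a-t graph; then v = v₀ + Δv.
0–3 s: 4 × 3 = 12 m/s
3–6 s: -9 × 3 = -27 m/s
6–12 s: -3 × 6 = -18 m/s
12–14 s: 9 × 2 = 18 m/s
14–17 s: 11 × 3 = 33 m/s
Δv = 18 m/s, so v(17) = -5 + (18) = 13 m/s.

13 m/s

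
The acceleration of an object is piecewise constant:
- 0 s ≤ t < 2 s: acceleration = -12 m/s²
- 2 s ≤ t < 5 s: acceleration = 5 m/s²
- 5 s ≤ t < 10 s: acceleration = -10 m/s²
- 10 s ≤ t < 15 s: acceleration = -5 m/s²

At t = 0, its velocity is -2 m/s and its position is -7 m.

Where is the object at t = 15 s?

On each constant-a segment, Δv = aΔt and Δx = v₀Δt + ½aΔt²; chain segment to segment.
0–2 s: v starts -2 m/s; Δx = -2·2 + ½·-12·2² = -28 m; v ends -26 m/s.
2–5 s: v starts -26 m/s; Δx = -26·3 + ½·5·3² = -55.5 m; v ends -11 m/s.
5–10 s: v starts -11 m/s; Δx = -11·5 + ½·-10·5² = -180 m; v ends -61 m/s.
10–15 s: v starts -61 m/s; Δx = -61·5 + ½·-5·5² = -367.5 m; v ends -86 m/s.
x(15) = -7 + Σ Δx = -638 m.

-638 m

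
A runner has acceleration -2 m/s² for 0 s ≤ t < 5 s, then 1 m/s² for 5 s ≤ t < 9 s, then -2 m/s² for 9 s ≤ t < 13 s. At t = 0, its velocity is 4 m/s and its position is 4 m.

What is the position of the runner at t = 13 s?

-41 m

On each constant-a segment, Δv = aΔt and Δx = v₀Δt + ½aΔt²; chain segment to segment.
0–5 s: v starts 4 m/s; Δx = 4·5 + ½·-2·5² = -5 m; v ends -6 m/s.
5–9 s: v starts -6 m/s; Δx = -6·4 + ½·1·4² = -16 m; v ends -2 m/s.
9–13 s: v starts -2 m/s; Δx = -2·4 + ½·-2·4² = -24 m; v ends -10 m/s.
x(13) = 4 + Σ Δx = -41 m.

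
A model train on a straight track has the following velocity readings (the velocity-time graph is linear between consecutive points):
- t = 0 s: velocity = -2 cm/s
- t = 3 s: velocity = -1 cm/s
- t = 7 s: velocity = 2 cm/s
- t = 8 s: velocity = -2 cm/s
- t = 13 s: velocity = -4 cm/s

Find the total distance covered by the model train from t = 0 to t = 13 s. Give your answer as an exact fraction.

Total distance travelled is ∫|v| dt — sum the magnitudes of each area piece.
0–3 s: |½(-2 + -1)(3)| = 4.5 cm
3–7 s: v = 0 at t = 13/3 s; triangle areas 2/3 + 8/3 = 10/3 cm
7–8 s: v = 0 at t = 7.5 s; triangle areas 0.5 + 0.5 = 1 cm
8–13 s: |½(-2 + -4)(5)| = 15 cm
Total distance = 143/6 cm

143/6 cm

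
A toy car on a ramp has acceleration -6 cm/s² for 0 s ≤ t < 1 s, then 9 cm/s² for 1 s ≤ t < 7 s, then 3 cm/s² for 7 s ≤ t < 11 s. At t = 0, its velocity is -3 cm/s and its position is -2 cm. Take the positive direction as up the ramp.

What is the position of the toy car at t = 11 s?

On each constant-a segment, Δv = aΔt and Δx = v₀Δt + ½aΔt²; chain segment to segment.
0–1 s: v starts -3 cm/s; Δx = -3·1 + ½·-6·1² = -6 cm; v ends -9 cm/s.
1–7 s: v starts -9 cm/s; Δx = -9·6 + ½·9·6² = 108 cm; v ends 45 cm/s.
7–11 s: v starts 45 cm/s; Δx = 45·4 + ½·3·4² = 204 cm; v ends 57 cm/s.
x(11) = -2 + Σ Δx = 304 cm.

304 cm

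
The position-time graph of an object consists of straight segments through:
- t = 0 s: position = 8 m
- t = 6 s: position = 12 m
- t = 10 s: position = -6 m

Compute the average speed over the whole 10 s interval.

2.2 m/s

Average speed = (total path length)/(elapsed time); on a piecewise-linear x-t graph the path length is Σ|Δx|.
0–6 s: |Δx| = |12 − 8| = 4 m
6–10 s: |Δx| = |-6 − 12| = 18 m
Total path = 22 m; average speed = 22/10 = 2.2 m/s.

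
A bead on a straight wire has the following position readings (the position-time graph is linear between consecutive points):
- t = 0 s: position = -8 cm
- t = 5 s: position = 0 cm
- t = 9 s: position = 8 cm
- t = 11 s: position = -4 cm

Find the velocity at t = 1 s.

Velocity is the slope of the x-t graph on 0–5 s: (0 − -8)/(5 − 0) = 1.6 cm/s.

1.6 cm/s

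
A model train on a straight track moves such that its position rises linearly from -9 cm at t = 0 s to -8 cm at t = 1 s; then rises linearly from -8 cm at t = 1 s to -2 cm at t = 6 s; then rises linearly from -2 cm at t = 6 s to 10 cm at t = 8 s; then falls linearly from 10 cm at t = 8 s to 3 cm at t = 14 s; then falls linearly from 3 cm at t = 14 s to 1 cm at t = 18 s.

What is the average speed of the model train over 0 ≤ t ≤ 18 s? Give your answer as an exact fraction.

Average speed = (total path length)/(elapsed time); on a piecewise-linear x-t graph the path length is Σ|Δx|.
0–1 s: |Δx| = |-8 − -9| = 1 cm
1–6 s: |Δx| = |-2 − -8| = 6 cm
6–8 s: |Δx| = |10 − -2| = 12 cm
8–14 s: |Δx| = |3 − 10| = 7 cm
14–18 s: |Δx| = |1 − 3| = 2 cm
Total path = 28 cm; average speed = 28/18 = 14/9 cm/s.

14/9 cm/s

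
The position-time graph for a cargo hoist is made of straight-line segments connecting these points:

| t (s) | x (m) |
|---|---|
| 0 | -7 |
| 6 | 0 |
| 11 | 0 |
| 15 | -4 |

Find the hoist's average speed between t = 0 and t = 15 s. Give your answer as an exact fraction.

Average speed = (total path length)/(elapsed time); on a piecewise-linear x-t graph the path length is Σ|Δx|.
0–6 s: |Δx| = |0 − -7| = 7 m
6–11 s: |Δx| = |0 − 0| = 0 m
11–15 s: |Δx| = |-4 − 0| = 4 m
Total path = 11 m; average speed = 11/15 = 11/15 m/s.

11/15 m/s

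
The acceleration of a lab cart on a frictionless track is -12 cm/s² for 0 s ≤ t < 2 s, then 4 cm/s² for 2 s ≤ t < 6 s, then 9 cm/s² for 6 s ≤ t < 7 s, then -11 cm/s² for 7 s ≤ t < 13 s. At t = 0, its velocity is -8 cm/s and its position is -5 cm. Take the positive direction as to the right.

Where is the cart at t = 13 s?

On each constant-a segment, Δv = aΔt and Δx = v₀Δt + ½aΔt²; chain segment to segment.
0–2 s: v starts -8 cm/s; Δx = -8·2 + ½·-12·2² = -40 cm; v ends -32 cm/s.
2–6 s: v starts -32 cm/s; Δx = -32·4 + ½·4·4² = -96 cm; v ends -16 cm/s.
6–7 s: v starts -16 cm/s; Δx = -16·1 + ½·9·1² = -11.5 cm; v ends -7 cm/s.
7–13 s: v starts -7 cm/s; Δx = -7·6 + ½·-11·6² = -240 cm; v ends -73 cm/s.
x(13) = -5 + Σ Δx = -392.5 cm.

-392.5 cm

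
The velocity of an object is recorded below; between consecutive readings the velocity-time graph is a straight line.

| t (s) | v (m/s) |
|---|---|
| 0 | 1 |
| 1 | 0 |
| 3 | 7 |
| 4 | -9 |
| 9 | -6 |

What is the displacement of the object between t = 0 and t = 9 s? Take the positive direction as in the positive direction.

Net displacement equals the area under the velocity-time graph (areas below the axis count negative).
0–1 s: ½(1 + 0)(1) = 0.5 m
1–3 s: ½(0 + 7)(2) = 7 m
3–4 s: ½(7 + -9)(1) = -1 m
4–9 s: ½(-9 + -6)(5) = -37.5 m
Net displacement = -31 m

-31 m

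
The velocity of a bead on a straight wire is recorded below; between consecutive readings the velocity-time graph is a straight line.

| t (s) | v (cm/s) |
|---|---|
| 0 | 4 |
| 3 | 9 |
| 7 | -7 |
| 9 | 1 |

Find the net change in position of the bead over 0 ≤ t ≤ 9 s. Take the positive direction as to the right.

Displacement is the signed area under the v-t curve.
0–3 s: ½(4 + 9)(3) = 19.5 cm
3–7 s: ½(9 + -7)(4) = 4 cm
7–9 s: ½(-7 + 1)(2) = -6 cm
Net displacement = 17.5 cm

17.5 cm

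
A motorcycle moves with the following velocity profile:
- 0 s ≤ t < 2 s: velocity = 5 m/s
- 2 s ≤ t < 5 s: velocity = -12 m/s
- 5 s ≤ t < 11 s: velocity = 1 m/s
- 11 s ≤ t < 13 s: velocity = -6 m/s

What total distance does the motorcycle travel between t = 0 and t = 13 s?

Total distance travelled is ∫|v| dt — sum the magnitudes of each area piece.
0–2 s: |5| × 2 = 10 m
2–5 s: |-12| × 3 = 36 m
5–11 s: |1| × 6 = 6 m
11–13 s: |-6| × 2 = 12 m
Total distance = 64 m

64 m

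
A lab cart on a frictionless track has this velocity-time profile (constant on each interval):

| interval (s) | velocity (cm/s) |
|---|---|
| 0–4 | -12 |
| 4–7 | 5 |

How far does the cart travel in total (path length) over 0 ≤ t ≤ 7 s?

63 cm

Total distance travelled is ∫|v| dt — sum the magnitudes of each area piece.
0–4 s: |-12| × 4 = 48 cm
4–7 s: |5| × 3 = 15 cm
Total distance = 63 cm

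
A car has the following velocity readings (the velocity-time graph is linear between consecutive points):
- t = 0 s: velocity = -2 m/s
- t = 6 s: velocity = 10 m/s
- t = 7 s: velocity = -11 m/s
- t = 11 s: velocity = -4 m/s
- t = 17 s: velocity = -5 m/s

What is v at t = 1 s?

On 0–6 s the graph is linear from -2 to 10 m/s: v(1) = -2 + (10 − -2)·(1 − 0)/(6 − 0) = 0 m/s.

0 m/s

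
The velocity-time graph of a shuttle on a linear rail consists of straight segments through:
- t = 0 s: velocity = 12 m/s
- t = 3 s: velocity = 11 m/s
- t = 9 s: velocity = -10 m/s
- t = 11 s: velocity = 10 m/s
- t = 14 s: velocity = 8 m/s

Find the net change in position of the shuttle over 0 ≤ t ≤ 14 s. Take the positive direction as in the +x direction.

Net displacement equals the area under the velocity-time graph (areas below the axis count negative).
0–3 s: ½(12 + 11)(3) = 34.5 m
3–9 s: ½(11 + -10)(6) = 3 m
9–11 s: ½(-10 + 10)(2) = 0 m
11–14 s: ½(10 + 8)(3) = 27 m
Net displacement = 64.5 m

64.5 m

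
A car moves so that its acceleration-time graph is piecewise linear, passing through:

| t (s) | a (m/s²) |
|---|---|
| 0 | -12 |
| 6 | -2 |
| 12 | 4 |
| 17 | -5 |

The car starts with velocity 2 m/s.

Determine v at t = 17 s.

Δv equals the area under the a-t graph; then v = v₀ + Δv.
0–6 s: ½(-12 + -2)(6) = -42 m/s
6–12 s: ½(-2 + 4)(6) = 6 m/s
12–17 s: ½(4 + -5)(5) = -2.5 m/s
Δv = -38.5 m/s, so v(17) = 2 + (-38.5) = -36.5 m/s.

-36.5 m/s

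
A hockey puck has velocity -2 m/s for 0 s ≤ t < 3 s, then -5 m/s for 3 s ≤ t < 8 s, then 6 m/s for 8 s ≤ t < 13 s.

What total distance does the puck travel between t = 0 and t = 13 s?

61 m

Distance (not displacement) is the total path length: add the absolute areas under v-t.
0–3 s: |-2| × 3 = 6 m
3–8 s: |-5| × 5 = 25 m
8–13 s: |6| × 5 = 30 m
Total distance = 61 m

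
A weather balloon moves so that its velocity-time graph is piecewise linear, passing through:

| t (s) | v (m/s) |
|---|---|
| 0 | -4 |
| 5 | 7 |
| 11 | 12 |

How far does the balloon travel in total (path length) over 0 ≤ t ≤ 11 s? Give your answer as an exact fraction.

Total distance travelled is ∫|v| dt — sum the magnitudes of each area piece.
0–5 s: v = 0 at t = 20/11 s; triangle areas 40/11 + 245/22 = 325/22 m
5–11 s: |½(7 + 12)(6)| = 57 m
Total distance = 1579/22 m

1579/22 m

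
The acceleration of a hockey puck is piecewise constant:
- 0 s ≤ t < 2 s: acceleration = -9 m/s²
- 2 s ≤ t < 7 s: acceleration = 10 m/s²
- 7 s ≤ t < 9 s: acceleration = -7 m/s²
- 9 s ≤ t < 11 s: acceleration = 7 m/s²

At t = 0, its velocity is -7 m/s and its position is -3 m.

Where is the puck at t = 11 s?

37 m

On each constant-a segment, Δv = aΔt and Δx = v₀Δt + ½aΔt²; chain segment to segment.
0–2 s: v starts -7 m/s; Δx = -7·2 + ½·-9·2² = -32 m; v ends -25 m/s.
2–7 s: v starts -25 m/s; Δx = -25·5 + ½·10·5² = 0 m; v ends 25 m/s.
7–9 s: v starts 25 m/s; Δx = 25·2 + ½·-7·2² = 36 m; v ends 11 m/s.
9–11 s: v starts 11 m/s; Δx = 11·2 + ½·7·2² = 36 m; v ends 25 m/s.
x(11) = -3 + Σ Δx = 37 m.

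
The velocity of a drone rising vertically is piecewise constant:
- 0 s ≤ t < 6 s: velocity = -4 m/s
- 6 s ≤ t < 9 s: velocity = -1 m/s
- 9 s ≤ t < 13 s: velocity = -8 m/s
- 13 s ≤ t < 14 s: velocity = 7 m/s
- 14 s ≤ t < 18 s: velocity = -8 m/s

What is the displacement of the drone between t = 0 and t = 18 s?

Displacement is the signed area under the v-t curve.
0–6 s: -4 × 6 = -24 m
6–9 s: -1 × 3 = -3 m
9–13 s: -8 × 4 = -32 m
13–14 s: 7 × 1 = 7 m
14–18 s: -8 × 4 = -32 m
Net displacement = -84 m

-84 m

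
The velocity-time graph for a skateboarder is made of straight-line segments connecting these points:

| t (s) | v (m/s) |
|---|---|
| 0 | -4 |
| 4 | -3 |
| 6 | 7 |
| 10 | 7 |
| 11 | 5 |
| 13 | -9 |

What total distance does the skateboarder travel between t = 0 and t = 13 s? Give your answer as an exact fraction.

2148/35 m

Distance (not displacement) is the total path length: add the absolute areas under v-t.
0–4 s: |½(-4 + -3)(4)| = 14 m
4–6 s: v = 0 at t = 4.6 s; triangle areas 0.9 + 4.9 = 5.8 m
6–10 s: |7| × 4 = 28 m
10–11 s: |½(7 + 5)(1)| = 6 m
11–13 s: v = 0 at t = 82/7 s; triangle areas 25/14 + 81/14 = 53/7 m
Total distance = 2148/35 m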